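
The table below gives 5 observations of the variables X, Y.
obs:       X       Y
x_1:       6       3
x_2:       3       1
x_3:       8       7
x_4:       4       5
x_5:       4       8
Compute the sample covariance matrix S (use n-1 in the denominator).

Step 1 — column means:
  mean(X) = (6 + 3 + 8 + 4 + 4) / 5 = 25/5 = 5
  mean(Y) = (3 + 1 + 7 + 5 + 8) / 5 = 24/5 = 4.8

Step 2 — sample covariance S[i,j] = (1/(n-1)) · Σ_k (x_{k,i} - mean_i) · (x_{k,j} - mean_j), with n-1 = 4.
  S[X,X] = ((1)·(1) + (-2)·(-2) + (3)·(3) + (-1)·(-1) + (-1)·(-1)) / 4 = 16/4 = 4
  S[X,Y] = ((1)·(-1.8) + (-2)·(-3.8) + (3)·(2.2) + (-1)·(0.2) + (-1)·(3.2)) / 4 = 9/4 = 2.25
  S[Y,Y] = ((-1.8)·(-1.8) + (-3.8)·(-3.8) + (2.2)·(2.2) + (0.2)·(0.2) + (3.2)·(3.2)) / 4 = 32.8/4 = 8.2

S is symmetric (S[j,i] = S[i,j]). Assembling:

S = [[4, 2.25],
 [2.25, 8.2]]


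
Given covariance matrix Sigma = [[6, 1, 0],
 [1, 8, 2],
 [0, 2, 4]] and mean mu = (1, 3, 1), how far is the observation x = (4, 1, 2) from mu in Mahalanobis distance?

Step 1 — centre the observation: (x - mu) = (3, -2, 1).

Step 2 — invert Sigma (cofactor / det for 3×3, or solve directly):
  Sigma^{-1} = [[0.1707, -0.0244, 0.0122],
 [-0.0244, 0.1463, -0.0732],
 [0.0122, -0.0732, 0.2866]].

Step 3 — form the quadratic (x - mu)^T · Sigma^{-1} · (x - mu):
  Sigma^{-1} · (x - mu) = (0.5732, -0.439, 0.4695).
  (x - mu)^T · [Sigma^{-1} · (x - mu)] = (3)·(0.5732) + (-2)·(-0.439) + (1)·(0.4695) = 3.0671.

Step 4 — take square root: d = √(3.0671) ≈ 1.7513.

d(x, mu) = √(3.0671) ≈ 1.7513


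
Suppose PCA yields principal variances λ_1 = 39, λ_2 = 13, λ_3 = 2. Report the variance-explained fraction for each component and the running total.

Step 1 — total variance = trace(Sigma) = Σ λ_i = 39 + 13 + 2 = 54.

Step 2 — fraction explained by component i = λ_i / Σ λ:
  PC1: 39/54 = 0.7222
  PC2: 13/54 = 0.2407
  PC3: 2/54 = 0.037

Step 3 — cumulative fraction after k components = (λ_1 + ... + λ_k) / Σ λ:
  k = 1: 39/54 = 0.7222
  k = 2: (39 + 13)/54 = 52/54 = 0.963
  k = 3: (39 + 13 + 2)/54 = 54/54 = 1

Summary (fraction, with percent):

explained: PC1 0.7222 (72.22%), PC2 0.2407 (24.07%), PC3 0.037 (3.7%);  cumulative: 0.7222, 0.963, 1


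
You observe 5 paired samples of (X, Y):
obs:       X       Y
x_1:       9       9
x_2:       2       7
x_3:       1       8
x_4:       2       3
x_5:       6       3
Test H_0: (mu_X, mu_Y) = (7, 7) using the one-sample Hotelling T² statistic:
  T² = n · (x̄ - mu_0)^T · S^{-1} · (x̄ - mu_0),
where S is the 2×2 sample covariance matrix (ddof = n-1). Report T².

Step 1 — sample mean vector:
  mean(X) = (9 + 2 + 1 + 2 + 6) / 5 = 20/5 = 4
  mean(Y) = (9 + 7 + 8 + 3 + 3) / 5 = 30/5 = 6
  x̄ = (4, 6),  deviation x̄ - mu_0 = (4, 6) - (7, 7) = (-3, -1).

Step 2 — sample covariance matrix, S[i,j] = (1/(n-1)) · Σ_k (x_{k,i} - mean_i) · (x_{k,j} - mean_j), divisor n-1 = 4:
  S[X,X] = ((5)·(5) + (-2)·(-2) + (-3)·(-3) + (-2)·(-2) + (2)·(2)) / 4 = 46/4 = 11.5
  S[X,Y] = ((5)·(3) + (-2)·(1) + (-3)·(2) + (-2)·(-3) + (2)·(-3)) / 4 = 7/4 = 1.75
  S[Y,Y] = ((3)·(3) + (1)·(1) + (2)·(2) + (-3)·(-3) + (-3)·(-3)) / 4 = 32/4 = 8
  S = [[11.5, 1.75],
 [1.75, 8]].

Step 3 — invert S. det(S) = 11.5·8 - (1.75)² = 88.9375.
  S^{-1} = (1/det) · [[d, -b], [-b, a]] = [[0.09, -0.0197],
 [-0.0197, 0.1293]].

Step 4 — quadratic form (x̄ - mu_0)^T · S^{-1} · (x̄ - mu_0):
  S^{-1} · (x̄ - mu_0) = (-0.2502, -0.0703),
  (x̄ - mu_0)^T · [...] = (-3)·(-0.2502) + (-1)·(-0.0703) = 0.8208.

Step 5 — scale by n: T² = 5 · 0.8208 = 4.104.

T² ≈ 4.104


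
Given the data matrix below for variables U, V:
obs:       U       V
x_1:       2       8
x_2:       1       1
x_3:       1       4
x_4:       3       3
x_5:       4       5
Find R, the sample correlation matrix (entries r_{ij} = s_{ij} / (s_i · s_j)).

Step 1 — column means:
  mean(U) = (2 + 1 + 1 + 3 + 4) / 5 = 11/5 = 2.2
  mean(V) = (8 + 1 + 4 + 3 + 5) / 5 = 21/5 = 4.2

Step 2 — sample variances and covariances s[i,j] = (1/(n-1)) · Σ_k (x_{k,i} - mean_i) · (x_{k,j} - mean_j), with n-1 = 4:
  s[U,U] = ((-0.2)·(-0.2) + (-1.2)·(-1.2) + (-1.2)·(-1.2) + (0.8)·(0.8) + (1.8)·(1.8)) / 4 = 6.8/4 = 1.7
  s[U,V] = ((-0.2)·(3.8) + (-1.2)·(-3.2) + (-1.2)·(-0.2) + (0.8)·(-1.2) + (1.8)·(0.8)) / 4 = 3.8/4 = 0.95
  s[V,V] = ((3.8)·(3.8) + (-3.2)·(-3.2) + (-0.2)·(-0.2) + (-1.2)·(-1.2) + (0.8)·(0.8)) / 4 = 26.8/4 = 6.7
  Sample standard deviations s_i = √(s[i,i]):
  s(U) = √(1.7) = 1.3038
  s(V) = √(6.7) = 2.5884

Step 3 — r_{ij} = s_{ij} / (s_i · s_j):
  r[U,U] = 1 (diagonal).
  r[U,V] = 0.95 / (1.3038 · 2.5884) = 0.95 / 3.3749 = 0.2815
  r[V,V] = 1 (diagonal).

R is symmetric with unit diagonal. Assembling:

R = [[1, 0.2815],
 [0.2815, 1]]


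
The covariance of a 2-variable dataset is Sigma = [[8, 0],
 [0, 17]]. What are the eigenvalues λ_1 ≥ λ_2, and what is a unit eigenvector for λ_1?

Step 1 — characteristic polynomial of 2×2 Sigma:
  det(Sigma - λI) = λ² - trace · λ + det = 0.
  trace = 8 + 17 = 25, det = 8·17 - (0)² = 136.
Step 2 — discriminant:
  Δ = trace² - 4·det = 625 - 544 = 81.
Step 3 — eigenvalues:
  λ = (trace ± √Δ)/2 = (25 ± 9)/2,
  λ_1 = 17,  λ_2 = 8.

Step 4 — unit eigenvector for λ_1: Sigma is diagonal, so its eigenvectors are the coordinate axes. λ_1 = 17 is the diagonal entry on the second coordinate axis, hence
  v_1 = (0, 1) (||v_1|| = 1).

λ_1 = 17,  λ_2 = 8;  v_1 ≈ (0, 1)


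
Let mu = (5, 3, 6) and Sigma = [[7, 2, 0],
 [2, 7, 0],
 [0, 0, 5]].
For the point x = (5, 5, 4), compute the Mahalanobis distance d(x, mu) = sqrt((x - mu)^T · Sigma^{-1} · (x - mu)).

Step 1 — centre the observation: (x - mu) = (0, 2, -2).

Step 2 — invert Sigma (cofactor / det for 3×3, or solve directly):
  Sigma^{-1} = [[0.1556, -0.0444, 0],
 [-0.0444, 0.1556, 0],
 [0, 0, 0.2]].

Step 3 — form the quadratic (x - mu)^T · Sigma^{-1} · (x - mu):
  Sigma^{-1} · (x - mu) = (-0.0889, 0.3111, -0.4).
  (x - mu)^T · [Sigma^{-1} · (x - mu)] = (0)·(-0.0889) + (2)·(0.3111) + (-2)·(-0.4) = 1.4222.

Step 4 — take square root: d = √(1.4222) ≈ 1.1926.

d(x, mu) = √(1.4222) ≈ 1.1926


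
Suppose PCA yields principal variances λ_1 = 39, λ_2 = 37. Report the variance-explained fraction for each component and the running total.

Step 1 — total variance = trace(Sigma) = Σ λ_i = 39 + 37 = 76.

Step 2 — fraction explained by component i = λ_i / Σ λ:
  PC1: 39/76 = 0.5132
  PC2: 37/76 = 0.4868

Step 3 — cumulative fraction after k components = (λ_1 + ... + λ_k) / Σ λ:
  k = 1: 39/76 = 0.5132
  k = 2: (39 + 37)/76 = 76/76 = 1

Summary (fraction, with percent):

explained: PC1 0.5132 (51.32%), PC2 0.4868 (48.68%);  cumulative: 0.5132, 1


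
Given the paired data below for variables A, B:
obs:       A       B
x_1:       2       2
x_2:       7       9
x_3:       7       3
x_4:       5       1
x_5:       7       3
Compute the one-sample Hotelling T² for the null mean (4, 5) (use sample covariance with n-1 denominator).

Step 1 — sample mean vector:
  mean(A) = (2 + 7 + 7 + 5 + 7) / 5 = 28/5 = 5.6
  mean(B) = (2 + 9 + 3 + 1 + 3) / 5 = 18/5 = 3.6
  x̄ = (5.6, 3.6),  deviation x̄ - mu_0 = (5.6, 3.6) - (4, 5) = (1.6, -1.4).

Step 2 — sample covariance matrix, S[i,j] = (1/(n-1)) · Σ_k (x_{k,i} - mean_i) · (x_{k,j} - mean_j), divisor n-1 = 4:
  S[A,A] = ((-3.6)·(-3.6) + (1.4)·(1.4) + (1.4)·(1.4) + (-0.6)·(-0.6) + (1.4)·(1.4)) / 4 = 19.2/4 = 4.8
  S[A,B] = ((-3.6)·(-1.6) + (1.4)·(5.4) + (1.4)·(-0.6) + (-0.6)·(-2.6) + (1.4)·(-0.6)) / 4 = 13.2/4 = 3.3
  S[B,B] = ((-1.6)·(-1.6) + (5.4)·(5.4) + (-0.6)·(-0.6) + (-2.6)·(-2.6) + (-0.6)·(-0.6)) / 4 = 39.2/4 = 9.8
  S = [[4.8, 3.3],
 [3.3, 9.8]].

Step 3 — invert S. det(S) = 4.8·9.8 - (3.3)² = 36.15.
  S^{-1} = (1/det) · [[d, -b], [-b, a]] = [[0.2711, -0.0913],
 [-0.0913, 0.1328]].

Step 4 — quadratic form (x̄ - mu_0)^T · S^{-1} · (x̄ - mu_0):
  S^{-1} · (x̄ - mu_0) = (0.5615, -0.332),
  (x̄ - mu_0)^T · [...] = (1.6)·(0.5615) + (-1.4)·(-0.332) = 1.3632.

Step 5 — scale by n: T² = 5 · 1.3632 = 6.816.

T² ≈ 6.816


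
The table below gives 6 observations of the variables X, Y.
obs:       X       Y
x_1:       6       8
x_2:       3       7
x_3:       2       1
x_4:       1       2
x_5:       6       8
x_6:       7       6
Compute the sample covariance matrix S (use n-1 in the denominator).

Step 1 — column means:
  mean(X) = (6 + 3 + 2 + 1 + 6 + 7) / 6 = 25/6 = 4.1667
  mean(Y) = (8 + 7 + 1 + 2 + 8 + 6) / 6 = 32/6 = 5.3333

Step 2 — sample covariance S[i,j] = (1/(n-1)) · Σ_k (x_{k,i} - mean_i) · (x_{k,j} - mean_j), with n-1 = 5.
  S[X,X] = ((1.8333)·(1.8333) + (-1.1667)·(-1.1667) + (-2.1667)·(-2.1667) + (-3.1667)·(-3.1667) + (1.8333)·(1.8333) + (2.8333)·(2.8333)) / 5 = 30.8333/5 = 6.1667
  S[X,Y] = ((1.8333)·(2.6667) + (-1.1667)·(1.6667) + (-2.1667)·(-4.3333) + (-3.1667)·(-3.3333) + (1.8333)·(2.6667) + (2.8333)·(0.6667)) / 5 = 29.6667/5 = 5.9333
  S[Y,Y] = ((2.6667)·(2.6667) + (1.6667)·(1.6667) + (-4.3333)·(-4.3333) + (-3.3333)·(-3.3333) + (2.6667)·(2.6667) + (0.6667)·(0.6667)) / 5 = 47.3333/5 = 9.4667

S is symmetric (S[j,i] = S[i,j]). Assembling:

S = [[6.1667, 5.9333],
 [5.9333, 9.4667]]


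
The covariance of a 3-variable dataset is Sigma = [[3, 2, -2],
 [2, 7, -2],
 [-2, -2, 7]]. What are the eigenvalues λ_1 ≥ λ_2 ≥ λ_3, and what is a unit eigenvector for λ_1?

Step 1 — characteristic polynomial p(λ) = det(λI - Sigma) = λ³ - tr·λ² + c_1·λ - det, where tr = trace, c_1 = sum of the principal 2×2 minors, det = det(Sigma):
  tr = 3 + 7 + 7 = 17,
  c_1 = (3·7 - (2)²) + (3·7 - (-2)²) + (7·7 - (-2)²) = 17 + 17 + 45 = 79,
  det = 3·(7·7 - (-2)²) - (2)·((2)·7 - (-2)·(-2)) + (-2)·((2)·(-2) - 7·(-2)) = 3·(45) - (2)·(10) + (-2)·(10) = 95.
  So p(λ) = λ³ - 17λ² + 79λ - 95.
Step 2 — look for an integer root (rational root theorem: any rational root is an integer divisor of 95). Testing λ = 5:
  p(5) = 125 - 425 + 395 - 95 = 0  ✓
  Dividing out (λ - 5): p(λ) = (λ - 5)(λ² - 12λ + 19).
Step 3 — remaining eigenvalues from the quadratic λ² - 12λ + 19 = 0:
  Δ = 12² - 4·19 = 144 - 76 = 68,  λ = (12 ± √68)/2 = (12 ± 8.2462)/2 ≈ 10.1231 or 1.8769.
  Sorted: λ_1 = 10.1231,  λ_2 = 5,  λ_3 = 1.8769  (check: sum = 17 = tr ✓).

Step 4 — unit eigenvector for λ_1 ≈ 10.1231: v spans the null space of (Sigma - λ_1 I), whose rows are
  r_1 = (-7.1231, 2, -2),  r_2 = (2, -3.1231, -2),  r_3 = (-2, -2, -3.1231).
  v is orthogonal to every row, so take v ∝ r_1 × r_2 = ((2)·(-2) - (-2)·(-3.1231), (-2)·(2) - (-7.1231)·(-2), (-7.1231)·(-3.1231) - (2)·(2)) ≈ (-10.2462, -18.2462, 18.2462).
  Rescale (multiply by -1 so the first nonzero entry is positive): u = (10.2462, 18.2462, -18.2462).
  ||u|| = √((10.2462)² + (18.2462)² + (-18.2462)²) = √(770.8333) ≈ 27.7639,  v_1 = u/||u|| ≈ (0.369, 0.6572, -0.6572) (||v_1|| = 1).

λ_1 = 10.1231,  λ_2 = 5,  λ_3 = 1.8769;  v_1 ≈ (0.369, 0.6572, -0.6572)


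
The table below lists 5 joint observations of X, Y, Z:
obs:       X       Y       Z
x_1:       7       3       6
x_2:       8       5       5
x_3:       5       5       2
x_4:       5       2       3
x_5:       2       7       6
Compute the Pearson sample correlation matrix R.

Step 1 — column means:
  mean(X) = (7 + 8 + 5 + 5 + 2) / 5 = 27/5 = 5.4
  mean(Y) = (3 + 5 + 5 + 2 + 7) / 5 = 22/5 = 4.4
  mean(Z) = (6 + 5 + 2 + 3 + 6) / 5 = 22/5 = 4.4

Step 2 — sample variances and covariances s[i,j] = (1/(n-1)) · Σ_k (x_{k,i} - mean_i) · (x_{k,j} - mean_j), with n-1 = 4:
  s[X,X] = ((1.6)·(1.6) + (2.6)·(2.6) + (-0.4)·(-0.4) + (-0.4)·(-0.4) + (-3.4)·(-3.4)) / 4 = 21.2/4 = 5.3
  s[X,Y] = ((1.6)·(-1.4) + (2.6)·(0.6) + (-0.4)·(0.6) + (-0.4)·(-2.4) + (-3.4)·(2.6)) / 4 = -8.8/4 = -2.2
  s[X,Z] = ((1.6)·(1.6) + (2.6)·(0.6) + (-0.4)·(-2.4) + (-0.4)·(-1.4) + (-3.4)·(1.6)) / 4 = 0.2/4 = 0.05
  s[Y,Y] = ((-1.4)·(-1.4) + (0.6)·(0.6) + (0.6)·(0.6) + (-2.4)·(-2.4) + (2.6)·(2.6)) / 4 = 15.2/4 = 3.8
  s[Y,Z] = ((-1.4)·(1.6) + (0.6)·(0.6) + (0.6)·(-2.4) + (-2.4)·(-1.4) + (2.6)·(1.6)) / 4 = 4.2/4 = 1.05
  s[Z,Z] = ((1.6)·(1.6) + (0.6)·(0.6) + (-2.4)·(-2.4) + (-1.4)·(-1.4) + (1.6)·(1.6)) / 4 = 13.2/4 = 3.3
  Sample standard deviations s_i = √(s[i,i]):
  s(X) = √(5.3) = 2.3022
  s(Y) = √(3.8) = 1.9494
  s(Z) = √(3.3) = 1.8166

Step 3 — r_{ij} = s_{ij} / (s_i · s_j):
  r[X,X] = 1 (diagonal).
  r[X,Y] = -2.2 / (2.3022 · 1.9494) = -2.2 / 4.4878 = -0.4902
  r[X,Z] = 0.05 / (2.3022 · 1.8166) = 0.05 / 4.1821 = 0.012
  r[Y,Y] = 1 (diagonal).
  r[Y,Z] = 1.05 / (1.9494 · 1.8166) = 1.05 / 3.5412 = 0.2965
  r[Z,Z] = 1 (diagonal).

R is symmetric with unit diagonal. Assembling:

R = [[1, -0.4902, 0.012],
 [-0.4902, 1, 0.2965],
 [0.012, 0.2965, 1]]


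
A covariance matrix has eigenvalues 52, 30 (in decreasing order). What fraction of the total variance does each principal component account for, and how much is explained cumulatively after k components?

Step 1 — total variance = trace(Sigma) = Σ λ_i = 52 + 30 = 82.

Step 2 — fraction explained by component i = λ_i / Σ λ:
  PC1: 52/82 = 0.6341
  PC2: 30/82 = 0.3659

Step 3 — cumulative fraction after k components = (λ_1 + ... + λ_k) / Σ λ:
  k = 1: 52/82 = 0.6341
  k = 2: (52 + 30)/82 = 82/82 = 1

Summary (fraction, with percent):

explained: PC1 0.6341 (63.41%), PC2 0.3659 (36.59%);  cumulative: 0.6341, 1


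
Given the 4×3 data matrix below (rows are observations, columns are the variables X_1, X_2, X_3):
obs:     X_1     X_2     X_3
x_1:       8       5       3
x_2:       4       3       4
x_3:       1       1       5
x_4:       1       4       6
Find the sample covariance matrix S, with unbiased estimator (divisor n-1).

Step 1 — column means:
  mean(X_1) = (8 + 4 + 1 + 1) / 4 = 14/4 = 3.5
  mean(X_2) = (5 + 3 + 1 + 4) / 4 = 13/4 = 3.25
  mean(X_3) = (3 + 4 + 5 + 6) / 4 = 18/4 = 4.5

Step 2 — sample covariance S[i,j] = (1/(n-1)) · Σ_k (x_{k,i} - mean_i) · (x_{k,j} - mean_j), with n-1 = 3.
  S[X_1,X_1] = ((4.5)·(4.5) + (0.5)·(0.5) + (-2.5)·(-2.5) + (-2.5)·(-2.5)) / 3 = 33/3 = 11
  S[X_1,X_2] = ((4.5)·(1.75) + (0.5)·(-0.25) + (-2.5)·(-2.25) + (-2.5)·(0.75)) / 3 = 11.5/3 = 3.8333
  S[X_1,X_3] = ((4.5)·(-1.5) + (0.5)·(-0.5) + (-2.5)·(0.5) + (-2.5)·(1.5)) / 3 = -12/3 = -4
  S[X_2,X_2] = ((1.75)·(1.75) + (-0.25)·(-0.25) + (-2.25)·(-2.25) + (0.75)·(0.75)) / 3 = 8.75/3 = 2.9167
  S[X_2,X_3] = ((1.75)·(-1.5) + (-0.25)·(-0.5) + (-2.25)·(0.5) + (0.75)·(1.5)) / 3 = -2.5/3 = -0.8333
  S[X_3,X_3] = ((-1.5)·(-1.5) + (-0.5)·(-0.5) + (0.5)·(0.5) + (1.5)·(1.5)) / 3 = 5/3 = 1.6667

S is symmetric (S[j,i] = S[i,j]). Assembling:

S = [[11, 3.8333, -4],
 [3.8333, 2.9167, -0.8333],
 [-4, -0.8333, 1.6667]]


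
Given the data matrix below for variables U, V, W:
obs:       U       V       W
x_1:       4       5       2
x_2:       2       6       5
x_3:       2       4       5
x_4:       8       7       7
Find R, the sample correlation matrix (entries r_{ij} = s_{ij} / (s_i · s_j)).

Step 1 — column means:
  mean(U) = (4 + 2 + 2 + 8) / 4 = 16/4 = 4
  mean(V) = (5 + 6 + 4 + 7) / 4 = 22/4 = 5.5
  mean(W) = (2 + 5 + 5 + 7) / 4 = 19/4 = 4.75

Step 2 — sample variances and covariances s[i,j] = (1/(n-1)) · Σ_k (x_{k,i} - mean_i) · (x_{k,j} - mean_j), with n-1 = 3:
  s[U,U] = ((0)·(0) + (-2)·(-2) + (-2)·(-2) + (4)·(4)) / 3 = 24/3 = 8
  s[U,V] = ((0)·(-0.5) + (-2)·(0.5) + (-2)·(-1.5) + (4)·(1.5)) / 3 = 8/3 = 2.6667
  s[U,W] = ((0)·(-2.75) + (-2)·(0.25) + (-2)·(0.25) + (4)·(2.25)) / 3 = 8/3 = 2.6667
  s[V,V] = ((-0.5)·(-0.5) + (0.5)·(0.5) + (-1.5)·(-1.5) + (1.5)·(1.5)) / 3 = 5/3 = 1.6667
  s[V,W] = ((-0.5)·(-2.75) + (0.5)·(0.25) + (-1.5)·(0.25) + (1.5)·(2.25)) / 3 = 4.5/3 = 1.5
  s[W,W] = ((-2.75)·(-2.75) + (0.25)·(0.25) + (0.25)·(0.25) + (2.25)·(2.25)) / 3 = 12.75/3 = 4.25
  Sample standard deviations s_i = √(s[i,i]):
  s(U) = √(8) = 2.8284
  s(V) = √(1.6667) = 1.291
  s(W) = √(4.25) = 2.0616

Step 3 — r_{ij} = s_{ij} / (s_i · s_j):
  r[U,U] = 1 (diagonal).
  r[U,V] = 2.6667 / (2.8284 · 1.291) = 2.6667 / 3.6515 = 0.7303
  r[U,W] = 2.6667 / (2.8284 · 2.0616) = 2.6667 / 5.831 = 0.4573
  r[V,V] = 1 (diagonal).
  r[V,W] = 1.5 / (1.291 · 2.0616) = 1.5 / 2.6615 = 0.5636
  r[W,W] = 1 (diagonal).

R is symmetric with unit diagonal. Assembling:

R = [[1, 0.7303, 0.4573],
 [0.7303, 1, 0.5636],
 [0.4573, 0.5636, 1]]


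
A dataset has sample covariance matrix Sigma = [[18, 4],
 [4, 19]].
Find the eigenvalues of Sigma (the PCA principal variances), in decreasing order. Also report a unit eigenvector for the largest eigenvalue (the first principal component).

Step 1 — characteristic polynomial of 2×2 Sigma:
  det(Sigma - λI) = λ² - trace · λ + det = 0.
  trace = 18 + 19 = 37, det = 18·19 - (4)² = 326.
Step 2 — discriminant:
  Δ = trace² - 4·det = 1369 - 1304 = 65.
Step 3 — eigenvalues:
  λ = (trace ± √Δ)/2 = (37 ± 8.0623)/2,
  λ_1 = 22.5311,  λ_2 = 14.4689.

Step 4 — unit eigenvector for λ_1: solve (Sigma - λ_1 I)v = 0. First row:
  (18 - 22.5311)·v_x + (4)·v_y = 0, i.e. (-4.5311)·v_x + (4)·v_y = 0,
  so v ∝ (b, λ_1 - a) = (4, 4.5311) = u.
  ||u|| = √((4)² + (4.5311)²) = √(36.5311) ≈ 6.0441,
  v_1 = u/||u|| ≈ (0.6618, 0.7497) (||v_1|| = 1).

λ_1 = 22.5311,  λ_2 = 14.4689;  v_1 ≈ (0.6618, 0.7497)


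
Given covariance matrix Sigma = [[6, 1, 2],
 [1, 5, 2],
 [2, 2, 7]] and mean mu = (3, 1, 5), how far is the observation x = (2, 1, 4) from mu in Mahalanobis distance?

Step 1 — centre the observation: (x - mu) = (-1, 0, -1).

Step 2 — invert Sigma (cofactor / det for 3×3, or solve directly):
  Sigma^{-1} = [[0.1856, -0.018, -0.0479],
 [-0.018, 0.2275, -0.0599],
 [-0.0479, -0.0599, 0.1737]].

Step 3 — form the quadratic (x - mu)^T · Sigma^{-1} · (x - mu):
  Sigma^{-1} · (x - mu) = (-0.1377, 0.0778, -0.1257).
  (x - mu)^T · [Sigma^{-1} · (x - mu)] = (-1)·(-0.1377) + (0)·(0.0778) + (-1)·(-0.1257) = 0.2635.

Step 4 — take square root: d = √(0.2635) ≈ 0.5133.

d(x, mu) = √(0.2635) ≈ 0.5133


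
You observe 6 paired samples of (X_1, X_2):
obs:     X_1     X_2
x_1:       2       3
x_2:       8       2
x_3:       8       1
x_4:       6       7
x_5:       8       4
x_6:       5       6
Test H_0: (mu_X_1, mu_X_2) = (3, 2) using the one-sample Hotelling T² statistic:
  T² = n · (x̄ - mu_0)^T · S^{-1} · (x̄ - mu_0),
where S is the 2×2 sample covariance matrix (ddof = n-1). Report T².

Step 1 — sample mean vector:
  mean(X_1) = (2 + 8 + 8 + 6 + 8 + 5) / 6 = 37/6 = 6.1667
  mean(X_2) = (3 + 2 + 1 + 7 + 4 + 6) / 6 = 23/6 = 3.8333
  x̄ = (6.1667, 3.8333),  deviation x̄ - mu_0 = (6.1667, 3.8333) - (3, 2) = (3.1667, 1.8333).

Step 2 — sample covariance matrix, S[i,j] = (1/(n-1)) · Σ_k (x_{k,i} - mean_i) · (x_{k,j} - mean_j), divisor n-1 = 5:
  S[X_1,X_1] = ((-4.1667)·(-4.1667) + (1.8333)·(1.8333) + (1.8333)·(1.8333) + (-0.1667)·(-0.1667) + (1.8333)·(1.8333) + (-1.1667)·(-1.1667)) / 5 = 28.8333/5 = 5.7667
  S[X_1,X_2] = ((-4.1667)·(-0.8333) + (1.8333)·(-1.8333) + (1.8333)·(-2.8333) + (-0.1667)·(3.1667) + (1.8333)·(0.1667) + (-1.1667)·(2.1667)) / 5 = -7.8333/5 = -1.5667
  S[X_2,X_2] = ((-0.8333)·(-0.8333) + (-1.8333)·(-1.8333) + (-2.8333)·(-2.8333) + (3.1667)·(3.1667) + (0.1667)·(0.1667) + (2.1667)·(2.1667)) / 5 = 26.8333/5 = 5.3667
  S = [[5.7667, -1.5667],
 [-1.5667, 5.3667]].

Step 3 — invert S. det(S) = 5.7667·5.3667 - (-1.5667)² = 28.4933.
  S^{-1} = (1/det) · [[d, -b], [-b, a]] = [[0.1883, 0.055],
 [0.055, 0.2024]].

Step 4 — quadratic form (x̄ - mu_0)^T · S^{-1} · (x̄ - mu_0):
  S^{-1} · (x̄ - mu_0) = (0.6972, 0.5452),
  (x̄ - mu_0)^T · [...] = (3.1667)·(0.6972) + (1.8333)·(0.5452) = 3.2074.

Step 5 — scale by n: T² = 6 · 3.2074 = 19.2443.

T² ≈ 19.2443


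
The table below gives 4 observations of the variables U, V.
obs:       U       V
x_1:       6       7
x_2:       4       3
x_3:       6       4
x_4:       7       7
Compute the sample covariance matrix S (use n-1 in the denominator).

Step 1 — column means:
  mean(U) = (6 + 4 + 6 + 7) / 4 = 23/4 = 5.75
  mean(V) = (7 + 3 + 4 + 7) / 4 = 21/4 = 5.25

Step 2 — sample covariance S[i,j] = (1/(n-1)) · Σ_k (x_{k,i} - mean_i) · (x_{k,j} - mean_j), with n-1 = 3.
  S[U,U] = ((0.25)·(0.25) + (-1.75)·(-1.75) + (0.25)·(0.25) + (1.25)·(1.25)) / 3 = 4.75/3 = 1.5833
  S[U,V] = ((0.25)·(1.75) + (-1.75)·(-2.25) + (0.25)·(-1.25) + (1.25)·(1.75)) / 3 = 6.25/3 = 2.0833
  S[V,V] = ((1.75)·(1.75) + (-2.25)·(-2.25) + (-1.25)·(-1.25) + (1.75)·(1.75)) / 3 = 12.75/3 = 4.25

S is symmetric (S[j,i] = S[i,j]). Assembling:

S = [[1.5833, 2.0833],
 [2.0833, 4.25]]


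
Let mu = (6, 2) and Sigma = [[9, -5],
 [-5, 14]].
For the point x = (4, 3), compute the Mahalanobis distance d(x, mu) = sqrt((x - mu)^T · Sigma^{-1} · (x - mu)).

Step 1 — centre the observation: (x - mu) = (-2, 1).

Step 2 — invert Sigma. det(Sigma) = 9·14 - (-5)² = 101.
  Sigma^{-1} = (1/det) · [[d, -b], [-b, a]] = [[0.1386, 0.0495],
 [0.0495, 0.0891]].

Step 3 — form the quadratic (x - mu)^T · Sigma^{-1} · (x - mu):
  Sigma^{-1} · (x - mu) = (-0.2277, -0.0099).
  (x - mu)^T · [Sigma^{-1} · (x - mu)] = (-2)·(-0.2277) + (1)·(-0.0099) = 0.4455.

Step 4 — take square root: d = √(0.4455) ≈ 0.6675.

d(x, mu) = √(0.4455) ≈ 0.6675


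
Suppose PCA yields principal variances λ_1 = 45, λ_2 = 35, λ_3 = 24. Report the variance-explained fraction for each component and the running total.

Step 1 — total variance = trace(Sigma) = Σ λ_i = 45 + 35 + 24 = 104.

Step 2 — fraction explained by component i = λ_i / Σ λ:
  PC1: 45/104 = 0.4327
  PC2: 35/104 = 0.3365
  PC3: 24/104 = 0.2308

Step 3 — cumulative fraction after k components = (λ_1 + ... + λ_k) / Σ λ:
  k = 1: 45/104 = 0.4327
  k = 2: (45 + 35)/104 = 80/104 = 0.7692
  k = 3: (45 + 35 + 24)/104 = 104/104 = 1

Summary (fraction, with percent):

explained: PC1 0.4327 (43.27%), PC2 0.3365 (33.65%), PC3 0.2308 (23.08%);  cumulative: 0.4327, 0.7692, 1


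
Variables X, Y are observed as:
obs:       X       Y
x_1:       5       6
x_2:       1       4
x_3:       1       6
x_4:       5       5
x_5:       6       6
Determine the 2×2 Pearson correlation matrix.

Step 1 — column means:
  mean(X) = (5 + 1 + 1 + 5 + 6) / 5 = 18/5 = 3.6
  mean(Y) = (6 + 4 + 6 + 5 + 6) / 5 = 27/5 = 5.4

Step 2 — sample variances and covariances s[i,j] = (1/(n-1)) · Σ_k (x_{k,i} - mean_i) · (x_{k,j} - mean_j), with n-1 = 4:
  s[X,X] = ((1.4)·(1.4) + (-2.6)·(-2.6) + (-2.6)·(-2.6) + (1.4)·(1.4) + (2.4)·(2.4)) / 4 = 23.2/4 = 5.8
  s[X,Y] = ((1.4)·(0.6) + (-2.6)·(-1.4) + (-2.6)·(0.6) + (1.4)·(-0.4) + (2.4)·(0.6)) / 4 = 3.8/4 = 0.95
  s[Y,Y] = ((0.6)·(0.6) + (-1.4)·(-1.4) + (0.6)·(0.6) + (-0.4)·(-0.4) + (0.6)·(0.6)) / 4 = 3.2/4 = 0.8
  Sample standard deviations s_i = √(s[i,i]):
  s(X) = √(5.8) = 2.4083
  s(Y) = √(0.8) = 0.8944

Step 3 — r_{ij} = s_{ij} / (s_i · s_j):
  r[X,X] = 1 (diagonal).
  r[X,Y] = 0.95 / (2.4083 · 0.8944) = 0.95 / 2.1541 = 0.441
  r[Y,Y] = 1 (diagonal).

R is symmetric with unit diagonal. Assembling:

R = [[1, 0.441],
 [0.441, 1]]


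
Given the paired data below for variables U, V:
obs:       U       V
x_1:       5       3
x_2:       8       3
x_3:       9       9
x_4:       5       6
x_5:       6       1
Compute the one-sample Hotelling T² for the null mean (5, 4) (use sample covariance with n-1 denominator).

Step 1 — sample mean vector:
  mean(U) = (5 + 8 + 9 + 5 + 6) / 5 = 33/5 = 6.6
  mean(V) = (3 + 3 + 9 + 6 + 1) / 5 = 22/5 = 4.4
  x̄ = (6.6, 4.4),  deviation x̄ - mu_0 = (6.6, 4.4) - (5, 4) = (1.6, 0.4).

Step 2 — sample covariance matrix, S[i,j] = (1/(n-1)) · Σ_k (x_{k,i} - mean_i) · (x_{k,j} - mean_j), divisor n-1 = 4:
  S[U,U] = ((-1.6)·(-1.6) + (1.4)·(1.4) + (2.4)·(2.4) + (-1.6)·(-1.6) + (-0.6)·(-0.6)) / 4 = 13.2/4 = 3.3
  S[U,V] = ((-1.6)·(-1.4) + (1.4)·(-1.4) + (2.4)·(4.6) + (-1.6)·(1.6) + (-0.6)·(-3.4)) / 4 = 10.8/4 = 2.7
  S[V,V] = ((-1.4)·(-1.4) + (-1.4)·(-1.4) + (4.6)·(4.6) + (1.6)·(1.6) + (-3.4)·(-3.4)) / 4 = 39.2/4 = 9.8
  S = [[3.3, 2.7],
 [2.7, 9.8]].

Step 3 — invert S. det(S) = 3.3·9.8 - (2.7)² = 25.05.
  S^{-1} = (1/det) · [[d, -b], [-b, a]] = [[0.3912, -0.1078],
 [-0.1078, 0.1317]].

Step 4 — quadratic form (x̄ - mu_0)^T · S^{-1} · (x̄ - mu_0):
  S^{-1} · (x̄ - mu_0) = (0.5828, -0.1198),
  (x̄ - mu_0)^T · [...] = (1.6)·(0.5828) + (0.4)·(-0.1198) = 0.8846.

Step 5 — scale by n: T² = 5 · 0.8846 = 4.4232.

T² ≈ 4.4232


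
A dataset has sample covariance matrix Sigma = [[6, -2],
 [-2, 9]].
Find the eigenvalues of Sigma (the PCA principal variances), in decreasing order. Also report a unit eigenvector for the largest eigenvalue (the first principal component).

Step 1 — characteristic polynomial of 2×2 Sigma:
  det(Sigma - λI) = λ² - trace · λ + det = 0.
  trace = 6 + 9 = 15, det = 6·9 - (-2)² = 50.
Step 2 — discriminant:
  Δ = trace² - 4·det = 225 - 200 = 25.
Step 3 — eigenvalues:
  λ = (trace ± √Δ)/2 = (15 ± 5)/2,
  λ_1 = 10,  λ_2 = 5.

Step 4 — unit eigenvector for λ_1: solve (Sigma - λ_1 I)v = 0. First row:
  (6 - 10)·v_x + (-2)·v_y = 0, i.e. (-4)·v_x + (-2)·v_y = 0,
  so v ∝ (b, λ_1 - a) = (-2, 4); multiply by -1 so the first entry is positive: u = (2, -4).
  ||u|| = √((2)² + (-4)²) = √(20) ≈ 4.4721,
  v_1 = u/||u|| ≈ (0.4472, -0.8944) (||v_1|| = 1).

λ_1 = 10,  λ_2 = 5;  v_1 ≈ (0.4472, -0.8944)


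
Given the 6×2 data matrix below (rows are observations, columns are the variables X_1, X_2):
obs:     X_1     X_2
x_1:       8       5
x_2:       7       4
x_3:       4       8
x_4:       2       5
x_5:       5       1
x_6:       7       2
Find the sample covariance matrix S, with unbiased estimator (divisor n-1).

Step 1 — column means:
  mean(X_1) = (8 + 7 + 4 + 2 + 5 + 7) / 6 = 33/6 = 5.5
  mean(X_2) = (5 + 4 + 8 + 5 + 1 + 2) / 6 = 25/6 = 4.1667

Step 2 — sample covariance S[i,j] = (1/(n-1)) · Σ_k (x_{k,i} - mean_i) · (x_{k,j} - mean_j), with n-1 = 5.
  S[X_1,X_1] = ((2.5)·(2.5) + (1.5)·(1.5) + (-1.5)·(-1.5) + (-3.5)·(-3.5) + (-0.5)·(-0.5) + (1.5)·(1.5)) / 5 = 25.5/5 = 5.1
  S[X_1,X_2] = ((2.5)·(0.8333) + (1.5)·(-0.1667) + (-1.5)·(3.8333) + (-3.5)·(0.8333) + (-0.5)·(-3.1667) + (1.5)·(-2.1667)) / 5 = -8.5/5 = -1.7
  S[X_2,X_2] = ((0.8333)·(0.8333) + (-0.1667)·(-0.1667) + (3.8333)·(3.8333) + (0.8333)·(0.8333) + (-3.1667)·(-3.1667) + (-2.1667)·(-2.1667)) / 5 = 30.8333/5 = 6.1667

S is symmetric (S[j,i] = S[i,j]). Assembling:

S = [[5.1, -1.7],
 [-1.7, 6.1667]]


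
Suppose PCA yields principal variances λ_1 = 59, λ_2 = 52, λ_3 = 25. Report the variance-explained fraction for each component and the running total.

Step 1 — total variance = trace(Sigma) = Σ λ_i = 59 + 52 + 25 = 136.

Step 2 — fraction explained by component i = λ_i / Σ λ:
  PC1: 59/136 = 0.4338
  PC2: 52/136 = 0.3824
  PC3: 25/136 = 0.1838

Step 3 — cumulative fraction after k components = (λ_1 + ... + λ_k) / Σ λ:
  k = 1: 59/136 = 0.4338
  k = 2: (59 + 52)/136 = 111/136 = 0.8162
  k = 3: (59 + 52 + 25)/136 = 136/136 = 1

Summary (fraction, with percent):

explained: PC1 0.4338 (43.38%), PC2 0.3824 (38.24%), PC3 0.1838 (18.38%);  cumulative: 0.4338, 0.8162, 1


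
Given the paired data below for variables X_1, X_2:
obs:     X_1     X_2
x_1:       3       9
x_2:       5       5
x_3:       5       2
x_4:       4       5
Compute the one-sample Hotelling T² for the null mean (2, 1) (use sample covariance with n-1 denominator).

Step 1 — sample mean vector:
  mean(X_1) = (3 + 5 + 5 + 4) / 4 = 17/4 = 4.25
  mean(X_2) = (9 + 5 + 2 + 5) / 4 = 21/4 = 5.25
  x̄ = (4.25, 5.25),  deviation x̄ - mu_0 = (4.25, 5.25) - (2, 1) = (2.25, 4.25).

Step 2 — sample covariance matrix, S[i,j] = (1/(n-1)) · Σ_k (x_{k,i} - mean_i) · (x_{k,j} - mean_j), divisor n-1 = 3:
  S[X_1,X_1] = ((-1.25)·(-1.25) + (0.75)·(0.75) + (0.75)·(0.75) + (-0.25)·(-0.25)) / 3 = 2.75/3 = 0.9167
  S[X_1,X_2] = ((-1.25)·(3.75) + (0.75)·(-0.25) + (0.75)·(-3.25) + (-0.25)·(-0.25)) / 3 = -7.25/3 = -2.4167
  S[X_2,X_2] = ((3.75)·(3.75) + (-0.25)·(-0.25) + (-3.25)·(-3.25) + (-0.25)·(-0.25)) / 3 = 24.75/3 = 8.25
  S = [[0.9167, -2.4167],
 [-2.4167, 8.25]].

Step 3 — invert S. det(S) = 0.9167·8.25 - (-2.4167)² = 1.7222.
  S^{-1} = (1/det) · [[d, -b], [-b, a]] = [[4.7903, 1.4032],
 [1.4032, 0.5323]].

Step 4 — quadratic form (x̄ - mu_0)^T · S^{-1} · (x̄ - mu_0):
  S^{-1} · (x̄ - mu_0) = (16.7419, 5.4194),
  (x̄ - mu_0)^T · [...] = (2.25)·(16.7419) + (4.25)·(5.4194) = 60.7016.

Step 5 — scale by n: T² = 4 · 60.7016 = 242.8065.

T² ≈ 242.8065


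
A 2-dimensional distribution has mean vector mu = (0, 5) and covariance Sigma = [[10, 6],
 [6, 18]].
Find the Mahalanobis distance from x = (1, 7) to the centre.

Step 1 — centre the observation: (x - mu) = (1, 2).

Step 2 — invert Sigma. det(Sigma) = 10·18 - (6)² = 144.
  Sigma^{-1} = (1/det) · [[d, -b], [-b, a]] = [[0.125, -0.0417],
 [-0.0417, 0.0694]].

Step 3 — form the quadratic (x - mu)^T · Sigma^{-1} · (x - mu):
  Sigma^{-1} · (x - mu) = (0.0417, 0.0972).
  (x - mu)^T · [Sigma^{-1} · (x - mu)] = (1)·(0.0417) + (2)·(0.0972) = 0.2361.

Step 4 — take square root: d = √(0.2361) ≈ 0.4859.

d(x, mu) = √(0.2361) ≈ 0.4859


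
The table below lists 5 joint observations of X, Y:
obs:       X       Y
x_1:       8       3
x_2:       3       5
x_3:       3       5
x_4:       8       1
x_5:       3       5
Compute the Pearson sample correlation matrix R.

Step 1 — column means:
  mean(X) = (8 + 3 + 3 + 8 + 3) / 5 = 25/5 = 5
  mean(Y) = (3 + 5 + 5 + 1 + 5) / 5 = 19/5 = 3.8

Step 2 — sample variances and covariances s[i,j] = (1/(n-1)) · Σ_k (x_{k,i} - mean_i) · (x_{k,j} - mean_j), with n-1 = 4:
  s[X,X] = ((3)·(3) + (-2)·(-2) + (-2)·(-2) + (3)·(3) + (-2)·(-2)) / 4 = 30/4 = 7.5
  s[X,Y] = ((3)·(-0.8) + (-2)·(1.2) + (-2)·(1.2) + (3)·(-2.8) + (-2)·(1.2)) / 4 = -18/4 = -4.5
  s[Y,Y] = ((-0.8)·(-0.8) + (1.2)·(1.2) + (1.2)·(1.2) + (-2.8)·(-2.8) + (1.2)·(1.2)) / 4 = 12.8/4 = 3.2
  Sample standard deviations s_i = √(s[i,i]):
  s(X) = √(7.5) = 2.7386
  s(Y) = √(3.2) = 1.7889

Step 3 — r_{ij} = s_{ij} / (s_i · s_j):
  r[X,X] = 1 (diagonal).
  r[X,Y] = -4.5 / (2.7386 · 1.7889) = -4.5 / 4.899 = -0.9186
  r[Y,Y] = 1 (diagonal).

R is symmetric with unit diagonal. Assembling:

R = [[1, -0.9186],
 [-0.9186, 1]]


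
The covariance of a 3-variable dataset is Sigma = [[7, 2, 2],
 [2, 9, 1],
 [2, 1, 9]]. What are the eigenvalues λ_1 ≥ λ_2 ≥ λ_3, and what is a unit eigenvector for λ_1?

Step 1 — characteristic polynomial p(λ) = det(λI - Sigma) = λ³ - tr·λ² + c_1·λ - det, where tr = trace, c_1 = sum of the principal 2×2 minors, det = det(Sigma):
  tr = 7 + 9 + 9 = 25,
  c_1 = (7·9 - (2)²) + (7·9 - (2)²) + (9·9 - (1)²) = 59 + 59 + 80 = 198,
  det = 7·(9·9 - (1)²) - (2)·((2)·9 - (1)·(2)) + (2)·((2)·(1) - 9·(2)) = 7·(80) - (2)·(16) + (2)·(-16) = 496.
  So p(λ) = λ³ - 25λ² + 198λ - 496.
Step 2 — look for an integer root (rational root theorem: any rational root is an integer divisor of 496). Testing λ = 8:
  p(8) = 512 - 1600 + 1584 - 496 = 0  ✓
  Dividing out (λ - 8): p(λ) = (λ - 8)(λ² - 17λ + 62).
Step 3 — remaining eigenvalues from the quadratic λ² - 17λ + 62 = 0:
  Δ = 17² - 4·62 = 289 - 248 = 41,  λ = (17 ± √41)/2 = (17 ± 6.4031)/2 ≈ 11.7016 or 5.2984.
  Sorted: λ_1 = 11.7016,  λ_2 = 8,  λ_3 = 5.2984  (check: sum = 25 = tr ✓).

Step 4 — unit eigenvector for λ_1 ≈ 11.7016: v spans the null space of (Sigma - λ_1 I), whose rows are
  r_1 = (-4.7016, 2, 2),  r_2 = (2, -2.7016, 1),  r_3 = (2, 1, -2.7016).
  v is orthogonal to every row, so take v ∝ r_1 × r_2 = ((2)·(1) - (2)·(-2.7016), (2)·(2) - (-4.7016)·(1), (-4.7016)·(-2.7016) - (2)·(2)) ≈ (7.4031, 8.7016, 8.7016).
  Let u = (7.4031, 8.7016, 8.7016).
  ||u|| = √((7.4031)² + (8.7016)² + (8.7016)²) = √(206.2406) ≈ 14.3611,  v_1 = u/||u|| ≈ (0.5155, 0.6059, 0.6059) (||v_1|| = 1).

λ_1 = 11.7016,  λ_2 = 8,  λ_3 = 5.2984;  v_1 ≈ (0.5155, 0.6059, 0.6059)


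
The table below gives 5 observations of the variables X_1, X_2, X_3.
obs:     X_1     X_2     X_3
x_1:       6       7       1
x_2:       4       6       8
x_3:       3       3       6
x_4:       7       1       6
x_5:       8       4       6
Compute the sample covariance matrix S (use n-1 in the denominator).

Step 1 — column means:
  mean(X_1) = (6 + 4 + 3 + 7 + 8) / 5 = 28/5 = 5.6
  mean(X_2) = (7 + 6 + 3 + 1 + 4) / 5 = 21/5 = 4.2
  mean(X_3) = (1 + 8 + 6 + 6 + 6) / 5 = 27/5 = 5.4

Step 2 — sample covariance S[i,j] = (1/(n-1)) · Σ_k (x_{k,i} - mean_i) · (x_{k,j} - mean_j), with n-1 = 4.
  S[X_1,X_1] = ((0.4)·(0.4) + (-1.6)·(-1.6) + (-2.6)·(-2.6) + (1.4)·(1.4) + (2.4)·(2.4)) / 4 = 17.2/4 = 4.3
  S[X_1,X_2] = ((0.4)·(2.8) + (-1.6)·(1.8) + (-2.6)·(-1.2) + (1.4)·(-3.2) + (2.4)·(-0.2)) / 4 = -3.6/4 = -0.9
  S[X_1,X_3] = ((0.4)·(-4.4) + (-1.6)·(2.6) + (-2.6)·(0.6) + (1.4)·(0.6) + (2.4)·(0.6)) / 4 = -5.2/4 = -1.3
  S[X_2,X_2] = ((2.8)·(2.8) + (1.8)·(1.8) + (-1.2)·(-1.2) + (-3.2)·(-3.2) + (-0.2)·(-0.2)) / 4 = 22.8/4 = 5.7
  S[X_2,X_3] = ((2.8)·(-4.4) + (1.8)·(2.6) + (-1.2)·(0.6) + (-3.2)·(0.6) + (-0.2)·(0.6)) / 4 = -10.4/4 = -2.6
  S[X_3,X_3] = ((-4.4)·(-4.4) + (2.6)·(2.6) + (0.6)·(0.6) + (0.6)·(0.6) + (0.6)·(0.6)) / 4 = 27.2/4 = 6.8

S is symmetric (S[j,i] = S[i,j]). Assembling:

S = [[4.3, -0.9, -1.3],
 [-0.9, 5.7, -2.6],
 [-1.3, -2.6, 6.8]]


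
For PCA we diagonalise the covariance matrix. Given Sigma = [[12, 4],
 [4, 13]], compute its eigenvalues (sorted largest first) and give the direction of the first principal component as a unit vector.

Step 1 — characteristic polynomial of 2×2 Sigma:
  det(Sigma - λI) = λ² - trace · λ + det = 0.
  trace = 12 + 13 = 25, det = 12·13 - (4)² = 140.
Step 2 — discriminant:
  Δ = trace² - 4·det = 625 - 560 = 65.
Step 3 — eigenvalues:
  λ = (trace ± √Δ)/2 = (25 ± 8.0623)/2,
  λ_1 = 16.5311,  λ_2 = 8.4689.

Step 4 — unit eigenvector for λ_1: solve (Sigma - λ_1 I)v = 0. First row:
  (12 - 16.5311)·v_x + (4)·v_y = 0, i.e. (-4.5311)·v_x + (4)·v_y = 0,
  so v ∝ (b, λ_1 - a) = (4, 4.5311) = u.
  ||u|| = √((4)² + (4.5311)²) = √(36.5311) ≈ 6.0441,
  v_1 = u/||u|| ≈ (0.6618, 0.7497) (||v_1|| = 1).

λ_1 = 16.5311,  λ_2 = 8.4689;  v_1 ≈ (0.6618, 0.7497)


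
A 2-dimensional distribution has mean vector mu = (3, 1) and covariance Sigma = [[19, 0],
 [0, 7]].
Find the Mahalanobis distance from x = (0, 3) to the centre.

Step 1 — centre the observation: (x - mu) = (-3, 2).

Step 2 — invert Sigma. det(Sigma) = 19·7 - (0)² = 133.
  Sigma^{-1} = (1/det) · [[d, -b], [-b, a]] = [[0.0526, 0],
 [0, 0.1429]].

Step 3 — form the quadratic (x - mu)^T · Sigma^{-1} · (x - mu):
  Sigma^{-1} · (x - mu) = (-0.1579, 0.2857).
  (x - mu)^T · [Sigma^{-1} · (x - mu)] = (-3)·(-0.1579) + (2)·(0.2857) = 1.0451.

Step 4 — take square root: d = √(1.0451) ≈ 1.0223.

d(x, mu) = √(1.0451) ≈ 1.0223


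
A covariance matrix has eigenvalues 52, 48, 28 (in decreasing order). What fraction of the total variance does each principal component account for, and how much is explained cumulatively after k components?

Step 1 — total variance = trace(Sigma) = Σ λ_i = 52 + 48 + 28 = 128.

Step 2 — fraction explained by component i = λ_i / Σ λ:
  PC1: 52/128 = 0.4062
  PC2: 48/128 = 0.375
  PC3: 28/128 = 0.2188

Step 3 — cumulative fraction after k components = (λ_1 + ... + λ_k) / Σ λ:
  k = 1: 52/128 = 0.4062
  k = 2: (52 + 48)/128 = 100/128 = 0.7812
  k = 3: (52 + 48 + 28)/128 = 128/128 = 1

Summary (fraction, with percent):

explained: PC1 0.4062 (40.62%), PC2 0.375 (37.5%), PC3 0.2188 (21.88%);  cumulative: 0.4062, 0.7812, 1


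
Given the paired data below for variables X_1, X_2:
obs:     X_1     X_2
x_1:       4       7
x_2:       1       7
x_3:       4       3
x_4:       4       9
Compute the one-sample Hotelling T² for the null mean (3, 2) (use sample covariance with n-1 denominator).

Step 1 — sample mean vector:
  mean(X_1) = (4 + 1 + 4 + 4) / 4 = 13/4 = 3.25
  mean(X_2) = (7 + 7 + 3 + 9) / 4 = 26/4 = 6.5
  x̄ = (3.25, 6.5),  deviation x̄ - mu_0 = (3.25, 6.5) - (3, 2) = (0.25, 4.5).

Step 2 — sample covariance matrix, S[i,j] = (1/(n-1)) · Σ_k (x_{k,i} - mean_i) · (x_{k,j} - mean_j), divisor n-1 = 3:
  S[X_1,X_1] = ((0.75)·(0.75) + (-2.25)·(-2.25) + (0.75)·(0.75) + (0.75)·(0.75)) / 3 = 6.75/3 = 2.25
  S[X_1,X_2] = ((0.75)·(0.5) + (-2.25)·(0.5) + (0.75)·(-3.5) + (0.75)·(2.5)) / 3 = -1.5/3 = -0.5
  S[X_2,X_2] = ((0.5)·(0.5) + (0.5)·(0.5) + (-3.5)·(-3.5) + (2.5)·(2.5)) / 3 = 19/3 = 6.3333
  S = [[2.25, -0.5],
 [-0.5, 6.3333]].

Step 3 — invert S. det(S) = 2.25·6.3333 - (-0.5)² = 14.
  S^{-1} = (1/det) · [[d, -b], [-b, a]] = [[0.4524, 0.0357],
 [0.0357, 0.1607]].

Step 4 — quadratic form (x̄ - mu_0)^T · S^{-1} · (x̄ - mu_0):
  S^{-1} · (x̄ - mu_0) = (0.2738, 0.7321),
  (x̄ - mu_0)^T · [...] = (0.25)·(0.2738) + (4.5)·(0.7321) = 3.3631.

Step 5 — scale by n: T² = 4 · 3.3631 = 13.4524.

T² ≈ 13.4524


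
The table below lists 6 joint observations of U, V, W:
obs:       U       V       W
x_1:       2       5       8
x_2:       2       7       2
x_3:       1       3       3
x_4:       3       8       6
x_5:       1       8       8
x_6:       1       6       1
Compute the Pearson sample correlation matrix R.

Step 1 — column means:
  mean(U) = (2 + 2 + 1 + 3 + 1 + 1) / 6 = 10/6 = 1.6667
  mean(V) = (5 + 7 + 3 + 8 + 8 + 6) / 6 = 37/6 = 6.1667
  mean(W) = (8 + 2 + 3 + 6 + 8 + 1) / 6 = 28/6 = 4.6667

Step 2 — sample variances and covariances s[i,j] = (1/(n-1)) · Σ_k (x_{k,i} - mean_i) · (x_{k,j} - mean_j), with n-1 = 5:
  s[U,U] = ((0.3333)·(0.3333) + (0.3333)·(0.3333) + (-0.6667)·(-0.6667) + (1.3333)·(1.3333) + (-0.6667)·(-0.6667) + (-0.6667)·(-0.6667)) / 5 = 3.3333/5 = 0.6667
  s[U,V] = ((0.3333)·(-1.1667) + (0.3333)·(0.8333) + (-0.6667)·(-3.1667) + (1.3333)·(1.8333) + (-0.6667)·(1.8333) + (-0.6667)·(-0.1667)) / 5 = 3.3333/5 = 0.6667
  s[U,W] = ((0.3333)·(3.3333) + (0.3333)·(-2.6667) + (-0.6667)·(-1.6667) + (1.3333)·(1.3333) + (-0.6667)·(3.3333) + (-0.6667)·(-3.6667)) / 5 = 3.3333/5 = 0.6667
  s[V,V] = ((-1.1667)·(-1.1667) + (0.8333)·(0.8333) + (-3.1667)·(-3.1667) + (1.8333)·(1.8333) + (1.8333)·(1.8333) + (-0.1667)·(-0.1667)) / 5 = 18.8333/5 = 3.7667
  s[V,W] = ((-1.1667)·(3.3333) + (0.8333)·(-2.6667) + (-3.1667)·(-1.6667) + (1.8333)·(1.3333) + (1.8333)·(3.3333) + (-0.1667)·(-3.6667)) / 5 = 8.3333/5 = 1.6667
  s[W,W] = ((3.3333)·(3.3333) + (-2.6667)·(-2.6667) + (-1.6667)·(-1.6667) + (1.3333)·(1.3333) + (3.3333)·(3.3333) + (-3.6667)·(-3.6667)) / 5 = 47.3333/5 = 9.4667
  Sample standard deviations s_i = √(s[i,i]):
  s(U) = √(0.6667) = 0.8165
  s(V) = √(3.7667) = 1.9408
  s(W) = √(9.4667) = 3.0768

Step 3 — r_{ij} = s_{ij} / (s_i · s_j):
  r[U,U] = 1 (diagonal).
  r[U,V] = 0.6667 / (0.8165 · 1.9408) = 0.6667 / 1.5846 = 0.4207
  r[U,W] = 0.6667 / (0.8165 · 3.0768) = 0.6667 / 2.5122 = 0.2654
  r[V,V] = 1 (diagonal).
  r[V,W] = 1.6667 / (1.9408 · 3.0768) = 1.6667 / 5.9714 = 0.2791
  r[W,W] = 1 (diagonal).

R is symmetric with unit diagonal. Assembling:

R = [[1, 0.4207, 0.2654],
 [0.4207, 1, 0.2791],
 [0.2654, 0.2791, 1]]


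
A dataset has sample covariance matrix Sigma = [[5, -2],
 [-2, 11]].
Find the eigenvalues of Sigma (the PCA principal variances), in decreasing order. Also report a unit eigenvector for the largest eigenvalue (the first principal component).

Step 1 — characteristic polynomial of 2×2 Sigma:
  det(Sigma - λI) = λ² - trace · λ + det = 0.
  trace = 5 + 11 = 16, det = 5·11 - (-2)² = 51.
Step 2 — discriminant:
  Δ = trace² - 4·det = 256 - 204 = 52.
Step 3 — eigenvalues:
  λ = (trace ± √Δ)/2 = (16 ± 7.2111)/2,
  λ_1 = 11.6056,  λ_2 = 4.3944.

Step 4 — unit eigenvector for λ_1: solve (Sigma - λ_1 I)v = 0. First row:
  (5 - 11.6056)·v_x + (-2)·v_y = 0, i.e. (-6.6056)·v_x + (-2)·v_y = 0,
  so v ∝ (b, λ_1 - a) = (-2, 6.6056); multiply by -1 so the first entry is positive: u = (2, -6.6056).
  ||u|| = √((2)² + (-6.6056)²) = √(47.6333) ≈ 6.9017,
  v_1 = u/||u|| ≈ (0.2898, -0.9571) (||v_1|| = 1).

λ_1 = 11.6056,  λ_2 = 4.3944;  v_1 ≈ (0.2898, -0.9571)
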